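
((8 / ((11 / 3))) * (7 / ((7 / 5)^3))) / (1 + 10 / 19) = 57000 / 15631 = 3.65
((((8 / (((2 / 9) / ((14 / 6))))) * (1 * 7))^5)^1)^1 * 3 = 210866643477504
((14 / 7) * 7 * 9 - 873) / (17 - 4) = -747 / 13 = -57.46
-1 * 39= -39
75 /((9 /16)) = 400 /3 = 133.33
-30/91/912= -5/13832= -0.00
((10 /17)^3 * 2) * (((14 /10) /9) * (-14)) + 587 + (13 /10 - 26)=248240191 /442170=561.41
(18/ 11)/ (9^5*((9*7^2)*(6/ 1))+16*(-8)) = 9/ 859339393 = 0.00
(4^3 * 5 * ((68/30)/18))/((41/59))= 64192/1107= 57.99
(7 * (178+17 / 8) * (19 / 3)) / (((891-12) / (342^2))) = 622680597 / 586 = 1062594.88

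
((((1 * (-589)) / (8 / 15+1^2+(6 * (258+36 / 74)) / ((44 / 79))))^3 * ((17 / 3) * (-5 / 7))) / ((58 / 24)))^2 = 249898478815333903120480199090679693806250000 / 997979451073704287537104176390245927540861282689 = 0.00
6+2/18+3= 82/9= 9.11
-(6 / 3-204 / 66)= 12 / 11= 1.09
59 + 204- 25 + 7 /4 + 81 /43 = 41561 /172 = 241.63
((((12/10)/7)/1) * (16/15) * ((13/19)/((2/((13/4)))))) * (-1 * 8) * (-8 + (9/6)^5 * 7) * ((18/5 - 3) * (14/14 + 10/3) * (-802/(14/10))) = 509216266/4655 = 109391.25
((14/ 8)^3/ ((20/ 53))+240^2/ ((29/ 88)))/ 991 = 6488591191/ 36785920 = 176.39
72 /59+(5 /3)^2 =2123 /531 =4.00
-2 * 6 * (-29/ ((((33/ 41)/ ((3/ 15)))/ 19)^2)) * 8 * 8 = 4505187584/ 9075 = 496439.40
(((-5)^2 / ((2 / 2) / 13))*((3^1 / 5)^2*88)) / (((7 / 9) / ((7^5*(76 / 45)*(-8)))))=-15030183168 / 5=-3006036633.60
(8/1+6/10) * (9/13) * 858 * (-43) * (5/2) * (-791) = 434380023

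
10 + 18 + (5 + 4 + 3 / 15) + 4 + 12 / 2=236 / 5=47.20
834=834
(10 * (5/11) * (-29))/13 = -1450/143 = -10.14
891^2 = 793881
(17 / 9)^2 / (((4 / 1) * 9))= 289 / 2916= 0.10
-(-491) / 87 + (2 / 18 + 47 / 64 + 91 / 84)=126491 / 16704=7.57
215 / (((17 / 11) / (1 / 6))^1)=2365 / 102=23.19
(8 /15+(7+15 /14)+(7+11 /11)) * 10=3487 /21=166.05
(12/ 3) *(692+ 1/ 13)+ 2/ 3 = 107990/ 39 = 2768.97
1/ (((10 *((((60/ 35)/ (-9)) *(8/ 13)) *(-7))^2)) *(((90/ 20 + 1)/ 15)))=4563/ 11264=0.41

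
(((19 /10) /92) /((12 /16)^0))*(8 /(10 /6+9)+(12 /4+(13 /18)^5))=141686287 /1738402560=0.08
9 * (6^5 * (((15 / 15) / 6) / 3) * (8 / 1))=31104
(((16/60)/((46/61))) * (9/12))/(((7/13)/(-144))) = -57096/805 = -70.93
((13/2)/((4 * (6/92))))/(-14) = -299/168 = -1.78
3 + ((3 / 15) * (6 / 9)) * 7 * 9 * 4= 183 / 5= 36.60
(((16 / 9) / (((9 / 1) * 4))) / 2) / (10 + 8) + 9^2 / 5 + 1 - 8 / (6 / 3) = 48119 / 3645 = 13.20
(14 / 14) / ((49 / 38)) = 38 / 49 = 0.78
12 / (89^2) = 12 / 7921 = 0.00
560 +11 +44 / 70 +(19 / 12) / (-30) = 571.58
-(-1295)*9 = 11655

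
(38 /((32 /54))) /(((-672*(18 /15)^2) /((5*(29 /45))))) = -13775 /64512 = -0.21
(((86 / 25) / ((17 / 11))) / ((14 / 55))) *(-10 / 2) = -5203 / 119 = -43.72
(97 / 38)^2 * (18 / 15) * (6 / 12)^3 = 0.98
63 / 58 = 1.09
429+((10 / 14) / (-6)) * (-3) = 6011 / 14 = 429.36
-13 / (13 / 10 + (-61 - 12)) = 130 / 717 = 0.18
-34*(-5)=170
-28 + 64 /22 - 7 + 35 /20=-1335 /44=-30.34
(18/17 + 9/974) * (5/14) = 88425/231812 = 0.38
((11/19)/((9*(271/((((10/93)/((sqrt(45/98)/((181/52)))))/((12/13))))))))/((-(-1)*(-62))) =-13937*sqrt(10)/19238558832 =-0.00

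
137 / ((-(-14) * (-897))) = -137 / 12558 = -0.01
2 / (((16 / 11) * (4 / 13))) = 143 / 32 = 4.47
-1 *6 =-6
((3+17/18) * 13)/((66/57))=17537/396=44.29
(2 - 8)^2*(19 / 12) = 57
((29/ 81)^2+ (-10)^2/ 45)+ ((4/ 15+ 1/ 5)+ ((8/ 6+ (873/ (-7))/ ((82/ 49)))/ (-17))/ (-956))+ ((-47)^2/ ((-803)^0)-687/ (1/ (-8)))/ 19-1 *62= 287683902126239/ 830642807880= 346.34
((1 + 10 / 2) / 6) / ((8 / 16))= 2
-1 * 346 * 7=-2422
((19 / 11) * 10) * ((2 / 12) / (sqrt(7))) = 95 * sqrt(7) / 231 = 1.09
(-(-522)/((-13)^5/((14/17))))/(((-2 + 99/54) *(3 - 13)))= -21924/31559905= -0.00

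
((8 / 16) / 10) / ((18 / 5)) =1 / 72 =0.01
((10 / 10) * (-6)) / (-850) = 3 / 425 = 0.01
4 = 4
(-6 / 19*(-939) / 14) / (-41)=-2817 / 5453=-0.52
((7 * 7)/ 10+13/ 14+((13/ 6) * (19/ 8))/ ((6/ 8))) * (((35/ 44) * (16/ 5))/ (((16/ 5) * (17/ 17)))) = 15989/ 1584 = 10.09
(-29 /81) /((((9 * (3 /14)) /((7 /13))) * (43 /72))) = -22736 /135837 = -0.17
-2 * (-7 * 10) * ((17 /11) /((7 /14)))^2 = 161840 /121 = 1337.52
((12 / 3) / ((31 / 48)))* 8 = 1536 / 31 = 49.55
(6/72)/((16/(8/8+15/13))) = 7/624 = 0.01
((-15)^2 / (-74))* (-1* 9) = 2025 / 74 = 27.36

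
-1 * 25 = -25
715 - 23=692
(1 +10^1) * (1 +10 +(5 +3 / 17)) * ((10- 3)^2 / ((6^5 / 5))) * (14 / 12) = 5187875 / 793152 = 6.54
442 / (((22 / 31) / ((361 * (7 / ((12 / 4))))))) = 17312477 / 33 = 524620.52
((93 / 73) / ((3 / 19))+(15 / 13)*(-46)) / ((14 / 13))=-42713 / 1022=-41.79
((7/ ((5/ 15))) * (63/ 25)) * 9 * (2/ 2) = 476.28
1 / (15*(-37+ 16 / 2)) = -1 / 435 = -0.00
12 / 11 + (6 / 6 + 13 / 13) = 34 / 11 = 3.09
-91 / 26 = -7 / 2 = -3.50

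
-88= -88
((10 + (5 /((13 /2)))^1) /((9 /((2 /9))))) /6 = 140 /3159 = 0.04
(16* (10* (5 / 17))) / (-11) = -4.28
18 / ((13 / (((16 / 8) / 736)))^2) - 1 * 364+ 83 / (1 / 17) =11981164425 / 11443328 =1047.00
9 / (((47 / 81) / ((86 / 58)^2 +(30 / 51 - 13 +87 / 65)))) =-6012304299 / 43677335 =-137.65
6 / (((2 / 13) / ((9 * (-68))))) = -23868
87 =87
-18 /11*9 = -162 /11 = -14.73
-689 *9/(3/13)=-26871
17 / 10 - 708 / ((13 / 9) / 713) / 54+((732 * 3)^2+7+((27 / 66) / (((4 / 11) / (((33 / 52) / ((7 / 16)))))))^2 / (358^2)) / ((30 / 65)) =102299879268868277 / 9796856160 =10442113.02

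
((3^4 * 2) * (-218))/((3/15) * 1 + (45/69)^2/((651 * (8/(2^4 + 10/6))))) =-54053727840/308323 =-175315.26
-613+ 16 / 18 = -5509 / 9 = -612.11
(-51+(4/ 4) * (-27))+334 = 256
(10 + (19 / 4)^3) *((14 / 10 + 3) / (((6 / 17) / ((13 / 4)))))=18230069 / 3840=4747.41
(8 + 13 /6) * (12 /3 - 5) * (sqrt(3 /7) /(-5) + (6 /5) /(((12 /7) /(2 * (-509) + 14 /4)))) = 61 * sqrt(21) /210 + 866383 /120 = 7221.19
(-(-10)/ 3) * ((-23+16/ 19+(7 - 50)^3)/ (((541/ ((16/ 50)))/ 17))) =-411006688/ 154185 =-2665.67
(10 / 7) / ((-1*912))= -5 / 3192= -0.00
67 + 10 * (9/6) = 82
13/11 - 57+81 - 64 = -427/11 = -38.82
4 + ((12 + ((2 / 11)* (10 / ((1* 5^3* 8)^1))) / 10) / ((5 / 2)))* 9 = 649009 / 13750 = 47.20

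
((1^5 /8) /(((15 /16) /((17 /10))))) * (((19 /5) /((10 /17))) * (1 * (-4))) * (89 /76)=-25721 /3750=-6.86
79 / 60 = 1.32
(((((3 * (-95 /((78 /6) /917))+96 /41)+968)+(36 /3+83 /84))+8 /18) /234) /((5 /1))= -2568079951 /157149720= -16.34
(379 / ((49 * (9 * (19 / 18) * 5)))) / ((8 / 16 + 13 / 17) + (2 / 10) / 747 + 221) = 19251684 / 26277874399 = 0.00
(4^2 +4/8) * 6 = 99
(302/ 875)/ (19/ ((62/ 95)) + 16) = 18724/ 2447375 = 0.01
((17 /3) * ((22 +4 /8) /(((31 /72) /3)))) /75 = 11.85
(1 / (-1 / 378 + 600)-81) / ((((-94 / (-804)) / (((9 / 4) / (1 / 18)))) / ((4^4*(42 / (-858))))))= 48724076282112 / 138574189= 351610.04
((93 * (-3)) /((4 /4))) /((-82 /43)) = 11997 /82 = 146.30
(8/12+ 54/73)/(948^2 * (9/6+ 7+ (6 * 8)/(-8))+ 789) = 308/492213231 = 0.00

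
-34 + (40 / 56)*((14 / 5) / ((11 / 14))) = -346 / 11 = -31.45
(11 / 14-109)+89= -269 / 14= -19.21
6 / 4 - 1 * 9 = -15 / 2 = -7.50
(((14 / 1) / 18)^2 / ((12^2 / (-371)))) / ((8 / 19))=-345401 / 93312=-3.70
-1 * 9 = -9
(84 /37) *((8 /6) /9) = 112 /333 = 0.34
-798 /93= -8.58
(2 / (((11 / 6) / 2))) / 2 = 12 / 11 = 1.09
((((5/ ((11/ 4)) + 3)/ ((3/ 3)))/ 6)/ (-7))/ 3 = -53/ 1386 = -0.04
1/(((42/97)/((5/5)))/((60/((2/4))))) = 1940/7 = 277.14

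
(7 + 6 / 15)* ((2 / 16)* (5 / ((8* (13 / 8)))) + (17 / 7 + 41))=1171087 / 3640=321.73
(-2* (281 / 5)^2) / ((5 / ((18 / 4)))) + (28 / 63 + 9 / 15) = -6394666 / 1125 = -5684.15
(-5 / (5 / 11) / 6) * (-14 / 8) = 77 / 24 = 3.21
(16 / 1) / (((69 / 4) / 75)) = 1600 / 23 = 69.57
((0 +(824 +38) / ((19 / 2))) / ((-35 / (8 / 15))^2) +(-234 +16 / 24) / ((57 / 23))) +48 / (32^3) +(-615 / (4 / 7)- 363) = -5481893093749 / 3575040000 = -1533.38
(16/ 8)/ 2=1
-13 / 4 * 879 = -11427 / 4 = -2856.75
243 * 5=1215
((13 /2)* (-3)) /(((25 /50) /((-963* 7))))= 262899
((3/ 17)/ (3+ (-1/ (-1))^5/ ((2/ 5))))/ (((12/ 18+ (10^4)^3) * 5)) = 9/ 1402500000000935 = 0.00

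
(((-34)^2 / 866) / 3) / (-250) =-289 / 162375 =-0.00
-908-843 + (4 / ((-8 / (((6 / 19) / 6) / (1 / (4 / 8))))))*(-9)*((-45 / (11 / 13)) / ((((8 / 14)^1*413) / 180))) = -86603249 / 49324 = -1755.80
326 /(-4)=-163 /2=-81.50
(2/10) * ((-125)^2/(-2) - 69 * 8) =-1672.90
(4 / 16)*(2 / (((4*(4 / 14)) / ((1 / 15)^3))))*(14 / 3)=0.00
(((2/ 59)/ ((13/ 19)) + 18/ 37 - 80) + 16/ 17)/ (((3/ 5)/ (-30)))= 1894138600/ 482443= 3926.14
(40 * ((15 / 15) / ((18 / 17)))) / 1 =340 / 9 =37.78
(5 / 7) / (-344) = -5 / 2408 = -0.00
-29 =-29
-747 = -747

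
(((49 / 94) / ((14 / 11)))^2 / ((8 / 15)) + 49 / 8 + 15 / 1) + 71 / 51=329241013 / 14420352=22.83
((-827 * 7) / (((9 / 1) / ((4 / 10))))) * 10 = -23156 / 9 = -2572.89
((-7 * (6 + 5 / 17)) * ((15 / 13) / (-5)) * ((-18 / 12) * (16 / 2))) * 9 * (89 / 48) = -1799847 / 884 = -2036.03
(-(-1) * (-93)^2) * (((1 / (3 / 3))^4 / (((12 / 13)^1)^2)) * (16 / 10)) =162409 / 10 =16240.90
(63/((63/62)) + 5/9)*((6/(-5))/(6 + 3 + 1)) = -563/75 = -7.51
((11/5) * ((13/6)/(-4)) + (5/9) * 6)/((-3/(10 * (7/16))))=-1799/576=-3.12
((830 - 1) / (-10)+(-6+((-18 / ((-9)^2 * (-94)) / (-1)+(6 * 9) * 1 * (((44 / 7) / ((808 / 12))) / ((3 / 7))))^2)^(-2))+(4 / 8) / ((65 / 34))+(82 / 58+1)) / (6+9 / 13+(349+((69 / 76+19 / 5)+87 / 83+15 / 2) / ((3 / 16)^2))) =-293984797080611620026478733140161 / 2498342691510401303861715235474592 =-0.12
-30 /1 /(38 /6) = -90 /19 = -4.74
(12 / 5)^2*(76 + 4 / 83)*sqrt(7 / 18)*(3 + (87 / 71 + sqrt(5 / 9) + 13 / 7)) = 50496*sqrt(70) / 2075 + 457948224*sqrt(14) / 1031275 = 1865.13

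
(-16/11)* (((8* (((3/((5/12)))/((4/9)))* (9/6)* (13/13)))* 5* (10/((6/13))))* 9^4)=-200981323.64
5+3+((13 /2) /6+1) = 121 /12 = 10.08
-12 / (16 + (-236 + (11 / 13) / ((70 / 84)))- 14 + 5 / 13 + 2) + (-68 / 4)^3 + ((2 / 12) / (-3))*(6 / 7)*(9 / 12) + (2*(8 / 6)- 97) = -484968667 / 96852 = -5007.32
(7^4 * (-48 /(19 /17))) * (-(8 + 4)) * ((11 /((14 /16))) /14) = 21111552 /19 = 1111134.32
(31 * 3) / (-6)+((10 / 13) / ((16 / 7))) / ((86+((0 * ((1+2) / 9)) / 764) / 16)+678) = -1231533 / 79456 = -15.50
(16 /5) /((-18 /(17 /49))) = -136 /2205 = -0.06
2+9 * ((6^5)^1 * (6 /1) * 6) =2519426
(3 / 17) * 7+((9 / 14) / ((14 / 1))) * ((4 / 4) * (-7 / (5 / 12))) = 276 / 595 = 0.46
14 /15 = 0.93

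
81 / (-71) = -81 / 71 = -1.14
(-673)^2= 452929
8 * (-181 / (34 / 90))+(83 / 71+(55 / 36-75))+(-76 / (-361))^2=-61257639887 / 15686172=-3905.20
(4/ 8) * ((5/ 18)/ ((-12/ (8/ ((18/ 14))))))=-35/ 486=-0.07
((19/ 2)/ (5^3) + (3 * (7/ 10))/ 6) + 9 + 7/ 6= 15889/ 1500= 10.59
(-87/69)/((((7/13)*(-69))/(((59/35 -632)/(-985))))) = 8316997/382982775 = 0.02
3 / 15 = 1 / 5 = 0.20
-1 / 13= -0.08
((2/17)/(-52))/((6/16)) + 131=86849/663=130.99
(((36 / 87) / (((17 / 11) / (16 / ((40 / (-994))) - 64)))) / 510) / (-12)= 12694 / 628575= 0.02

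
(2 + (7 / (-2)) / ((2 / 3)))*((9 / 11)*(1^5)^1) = -117 / 44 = -2.66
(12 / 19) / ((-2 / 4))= -24 / 19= -1.26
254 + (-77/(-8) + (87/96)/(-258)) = 2176459/8256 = 263.62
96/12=8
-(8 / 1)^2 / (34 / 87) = -2784 / 17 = -163.76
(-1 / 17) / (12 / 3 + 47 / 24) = -24 / 2431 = -0.01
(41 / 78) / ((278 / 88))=902 / 5421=0.17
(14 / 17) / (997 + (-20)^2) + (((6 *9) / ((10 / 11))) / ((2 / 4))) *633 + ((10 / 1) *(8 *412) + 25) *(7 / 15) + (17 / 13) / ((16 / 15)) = 2237593057399 / 24698960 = 90594.63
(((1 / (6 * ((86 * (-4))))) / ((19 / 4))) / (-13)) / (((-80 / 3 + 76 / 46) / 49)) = -1127 / 73327384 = -0.00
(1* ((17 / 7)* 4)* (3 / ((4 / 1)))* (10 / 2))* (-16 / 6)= -680 / 7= -97.14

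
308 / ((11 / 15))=420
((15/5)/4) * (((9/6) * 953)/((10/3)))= 25731/80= 321.64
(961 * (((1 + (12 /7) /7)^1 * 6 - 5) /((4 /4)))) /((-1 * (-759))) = 10571 /3381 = 3.13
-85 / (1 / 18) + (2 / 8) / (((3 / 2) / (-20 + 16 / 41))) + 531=-41093 / 41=-1002.27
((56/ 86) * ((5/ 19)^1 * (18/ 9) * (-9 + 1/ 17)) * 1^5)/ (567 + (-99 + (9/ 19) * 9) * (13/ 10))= -42560/ 6164523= -0.01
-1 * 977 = -977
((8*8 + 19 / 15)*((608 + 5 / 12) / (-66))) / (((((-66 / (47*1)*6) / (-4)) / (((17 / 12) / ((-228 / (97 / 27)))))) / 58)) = 1460457309143 / 3949197120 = 369.81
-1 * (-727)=727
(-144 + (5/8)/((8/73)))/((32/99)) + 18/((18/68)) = -736985/2048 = -359.86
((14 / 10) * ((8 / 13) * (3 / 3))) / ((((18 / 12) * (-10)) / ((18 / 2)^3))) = -13608 / 325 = -41.87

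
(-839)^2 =703921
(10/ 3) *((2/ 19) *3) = 20/ 19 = 1.05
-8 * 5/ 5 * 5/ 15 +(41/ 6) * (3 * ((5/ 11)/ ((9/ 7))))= 907/ 198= 4.58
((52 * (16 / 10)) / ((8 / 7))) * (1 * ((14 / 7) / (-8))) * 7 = -637 / 5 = -127.40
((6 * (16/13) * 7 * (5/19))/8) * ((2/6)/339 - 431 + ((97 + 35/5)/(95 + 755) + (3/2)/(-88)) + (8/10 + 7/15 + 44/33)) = -228066914117/313161420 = -728.27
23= 23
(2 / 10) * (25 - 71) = -46 / 5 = -9.20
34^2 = 1156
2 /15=0.13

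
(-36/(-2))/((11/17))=27.82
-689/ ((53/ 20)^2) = -5200/ 53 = -98.11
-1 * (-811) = 811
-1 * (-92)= 92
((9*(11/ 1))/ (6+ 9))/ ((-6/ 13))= -143/ 10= -14.30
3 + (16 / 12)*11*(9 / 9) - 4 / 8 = 103 / 6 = 17.17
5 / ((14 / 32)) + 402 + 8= 2950 / 7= 421.43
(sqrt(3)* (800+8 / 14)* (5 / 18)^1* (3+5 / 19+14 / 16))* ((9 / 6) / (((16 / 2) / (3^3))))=39655305* sqrt(3) / 8512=8069.20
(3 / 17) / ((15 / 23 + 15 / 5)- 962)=-69 / 374714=-0.00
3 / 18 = 1 / 6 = 0.17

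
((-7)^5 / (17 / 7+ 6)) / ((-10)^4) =-117649 / 590000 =-0.20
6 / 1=6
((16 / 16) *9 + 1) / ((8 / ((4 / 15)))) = 1 / 3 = 0.33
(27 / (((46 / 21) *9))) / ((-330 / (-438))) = 1.82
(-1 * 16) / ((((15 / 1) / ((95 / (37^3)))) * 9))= -304 / 1367631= -0.00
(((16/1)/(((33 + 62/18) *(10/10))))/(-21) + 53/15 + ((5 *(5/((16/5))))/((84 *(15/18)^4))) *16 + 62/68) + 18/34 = 235343/29274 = 8.04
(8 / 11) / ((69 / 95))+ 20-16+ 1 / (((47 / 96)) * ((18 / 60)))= 421292 / 35673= 11.81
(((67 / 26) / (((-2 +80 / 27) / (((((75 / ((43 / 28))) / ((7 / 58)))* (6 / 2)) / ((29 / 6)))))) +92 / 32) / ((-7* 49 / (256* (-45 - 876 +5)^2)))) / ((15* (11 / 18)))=-6321763281656832 / 137091955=-46113306.08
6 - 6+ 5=5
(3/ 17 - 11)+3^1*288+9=14657/ 17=862.18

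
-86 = -86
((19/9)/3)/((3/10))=190/81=2.35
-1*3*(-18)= 54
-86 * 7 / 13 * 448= -269696 / 13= -20745.85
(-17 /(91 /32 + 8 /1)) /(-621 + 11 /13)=3536 /1398757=0.00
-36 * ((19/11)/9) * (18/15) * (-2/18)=152/165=0.92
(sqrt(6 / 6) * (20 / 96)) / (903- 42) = 5 / 20664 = 0.00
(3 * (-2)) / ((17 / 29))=-174 / 17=-10.24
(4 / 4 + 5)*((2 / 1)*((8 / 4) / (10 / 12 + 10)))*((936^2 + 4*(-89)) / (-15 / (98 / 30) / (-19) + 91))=11740520736 / 552149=21263.32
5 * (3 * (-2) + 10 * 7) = 320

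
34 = 34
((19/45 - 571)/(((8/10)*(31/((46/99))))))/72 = -147637/994356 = -0.15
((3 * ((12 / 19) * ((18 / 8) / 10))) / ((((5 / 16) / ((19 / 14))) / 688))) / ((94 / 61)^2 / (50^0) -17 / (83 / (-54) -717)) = 2298836062368 / 4328268925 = 531.12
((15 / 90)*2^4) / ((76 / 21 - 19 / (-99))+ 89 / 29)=26796 / 69133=0.39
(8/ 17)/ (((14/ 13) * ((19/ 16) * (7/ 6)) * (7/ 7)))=4992/ 15827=0.32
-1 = -1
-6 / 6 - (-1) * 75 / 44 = 31 / 44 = 0.70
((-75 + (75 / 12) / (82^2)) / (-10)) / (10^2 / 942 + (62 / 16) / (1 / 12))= 190017885 / 1180815088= 0.16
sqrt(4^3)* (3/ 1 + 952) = 7640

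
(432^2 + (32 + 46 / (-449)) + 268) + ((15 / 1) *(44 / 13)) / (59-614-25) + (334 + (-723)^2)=709986.81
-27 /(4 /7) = -189 /4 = -47.25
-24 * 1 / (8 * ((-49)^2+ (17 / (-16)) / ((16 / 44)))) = -64 / 51159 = -0.00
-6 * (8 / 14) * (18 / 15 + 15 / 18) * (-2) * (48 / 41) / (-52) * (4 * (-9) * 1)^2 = -7589376 / 18655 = -406.83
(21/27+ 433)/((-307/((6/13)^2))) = -15616/51883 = -0.30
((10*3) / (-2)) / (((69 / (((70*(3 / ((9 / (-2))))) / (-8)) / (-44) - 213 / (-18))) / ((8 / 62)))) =-15445 / 47058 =-0.33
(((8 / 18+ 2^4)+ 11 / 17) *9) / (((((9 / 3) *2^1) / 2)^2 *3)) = 2615 / 459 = 5.70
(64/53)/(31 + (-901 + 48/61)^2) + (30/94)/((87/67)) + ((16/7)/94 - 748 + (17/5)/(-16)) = -456210067872772291/609953476686064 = -747.94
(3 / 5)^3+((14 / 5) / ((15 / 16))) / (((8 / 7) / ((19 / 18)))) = 10039 / 3375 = 2.97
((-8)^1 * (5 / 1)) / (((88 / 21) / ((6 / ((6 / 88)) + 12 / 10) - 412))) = 33894 / 11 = 3081.27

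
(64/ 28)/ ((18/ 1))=8/ 63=0.13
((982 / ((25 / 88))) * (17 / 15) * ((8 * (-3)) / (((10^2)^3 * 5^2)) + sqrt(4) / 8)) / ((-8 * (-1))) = 71731755799 / 585937500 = 122.42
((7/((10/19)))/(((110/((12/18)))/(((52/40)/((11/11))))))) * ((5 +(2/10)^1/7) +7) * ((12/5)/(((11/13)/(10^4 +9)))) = 13530476479/378125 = 35783.08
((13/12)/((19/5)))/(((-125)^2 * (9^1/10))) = 13/641250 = 0.00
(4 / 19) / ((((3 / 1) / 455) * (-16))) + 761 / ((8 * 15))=3303 / 760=4.35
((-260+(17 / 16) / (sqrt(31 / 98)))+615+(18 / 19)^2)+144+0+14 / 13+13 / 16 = 119 * sqrt(62) / 496+37678177 / 75088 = 503.68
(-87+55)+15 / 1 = -17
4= 4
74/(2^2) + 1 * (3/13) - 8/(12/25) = 161/78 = 2.06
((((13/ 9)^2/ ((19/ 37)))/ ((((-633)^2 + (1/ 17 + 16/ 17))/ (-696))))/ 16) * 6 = -181337/ 68517990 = -0.00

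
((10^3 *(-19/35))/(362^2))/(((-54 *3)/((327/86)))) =51775/532497294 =0.00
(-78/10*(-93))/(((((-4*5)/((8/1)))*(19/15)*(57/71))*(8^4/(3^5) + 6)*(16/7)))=-5.46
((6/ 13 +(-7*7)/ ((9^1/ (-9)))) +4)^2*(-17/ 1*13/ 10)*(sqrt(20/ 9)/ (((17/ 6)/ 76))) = -14683960*sqrt(5)/ 13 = -2525717.90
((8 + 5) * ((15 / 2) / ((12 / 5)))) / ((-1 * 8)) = -325 / 64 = -5.08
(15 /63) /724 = 0.00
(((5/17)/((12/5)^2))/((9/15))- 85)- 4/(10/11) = -3279643/36720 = -89.31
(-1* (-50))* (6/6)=50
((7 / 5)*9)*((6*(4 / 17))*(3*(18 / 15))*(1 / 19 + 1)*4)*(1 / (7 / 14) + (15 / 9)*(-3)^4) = 59657472 / 1615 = 36939.61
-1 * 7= -7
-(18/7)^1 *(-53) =954/7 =136.29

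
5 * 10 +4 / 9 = 454 / 9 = 50.44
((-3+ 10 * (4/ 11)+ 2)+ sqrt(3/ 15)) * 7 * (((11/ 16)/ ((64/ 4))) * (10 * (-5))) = -5075/ 128 - 385 * sqrt(5)/ 128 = -46.37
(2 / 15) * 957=638 / 5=127.60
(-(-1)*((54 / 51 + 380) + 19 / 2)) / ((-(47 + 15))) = -13279 / 2108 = -6.30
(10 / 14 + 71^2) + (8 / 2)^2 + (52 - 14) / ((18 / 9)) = 5076.71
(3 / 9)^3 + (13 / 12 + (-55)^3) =-17968379 / 108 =-166373.88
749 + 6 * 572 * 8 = 28205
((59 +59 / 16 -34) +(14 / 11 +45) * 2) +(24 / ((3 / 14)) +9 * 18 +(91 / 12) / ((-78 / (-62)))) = 635597 / 1584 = 401.26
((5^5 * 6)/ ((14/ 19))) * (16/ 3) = 950000/ 7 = 135714.29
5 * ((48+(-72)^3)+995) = -1861025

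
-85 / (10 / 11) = -187 / 2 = -93.50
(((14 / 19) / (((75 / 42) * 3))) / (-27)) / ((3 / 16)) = -3136 / 115425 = -0.03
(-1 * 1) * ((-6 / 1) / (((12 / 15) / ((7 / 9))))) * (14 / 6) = 13.61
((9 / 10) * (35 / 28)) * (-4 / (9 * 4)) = -1 / 8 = -0.12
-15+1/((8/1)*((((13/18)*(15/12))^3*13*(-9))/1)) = -53557059/3570125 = -15.00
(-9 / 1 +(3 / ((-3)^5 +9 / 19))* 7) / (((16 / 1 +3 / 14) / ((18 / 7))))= -1.44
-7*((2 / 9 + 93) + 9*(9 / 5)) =-34468 / 45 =-765.96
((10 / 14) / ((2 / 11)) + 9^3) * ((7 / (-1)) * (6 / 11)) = -30783 / 11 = -2798.45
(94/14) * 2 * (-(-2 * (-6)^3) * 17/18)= -5478.86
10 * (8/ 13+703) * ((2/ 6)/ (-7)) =-30490/ 91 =-335.05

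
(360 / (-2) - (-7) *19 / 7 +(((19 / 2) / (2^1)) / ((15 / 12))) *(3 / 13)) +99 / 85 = -175649 / 1105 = -158.96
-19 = -19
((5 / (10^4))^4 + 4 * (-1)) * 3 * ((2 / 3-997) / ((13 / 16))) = 191295999999997011 / 13000000000000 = 14715.08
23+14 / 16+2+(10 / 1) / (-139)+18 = 48709 / 1112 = 43.80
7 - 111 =-104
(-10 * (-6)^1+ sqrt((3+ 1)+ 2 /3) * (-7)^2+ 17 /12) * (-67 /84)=-469 * sqrt(42) /36 - 49379 /1008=-133.42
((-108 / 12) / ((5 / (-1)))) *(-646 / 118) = -2907 / 295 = -9.85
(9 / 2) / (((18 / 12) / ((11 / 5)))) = 33 / 5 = 6.60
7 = 7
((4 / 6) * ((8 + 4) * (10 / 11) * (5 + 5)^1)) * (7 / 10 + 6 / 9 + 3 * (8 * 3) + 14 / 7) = 180880 / 33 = 5481.21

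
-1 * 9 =-9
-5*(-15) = 75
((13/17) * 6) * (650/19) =50700/323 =156.97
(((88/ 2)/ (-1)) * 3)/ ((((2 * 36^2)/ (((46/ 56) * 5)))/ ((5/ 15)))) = -1265/ 18144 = -0.07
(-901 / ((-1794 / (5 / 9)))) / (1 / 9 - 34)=-901 / 109434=-0.01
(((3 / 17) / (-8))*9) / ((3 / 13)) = -117 / 136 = -0.86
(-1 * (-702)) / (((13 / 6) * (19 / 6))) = 1944 / 19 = 102.32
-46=-46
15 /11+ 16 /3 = 6.70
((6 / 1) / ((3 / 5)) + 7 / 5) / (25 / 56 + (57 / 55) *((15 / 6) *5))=35112 / 41275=0.85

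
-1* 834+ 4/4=-833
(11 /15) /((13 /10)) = 22 /39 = 0.56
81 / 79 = 1.03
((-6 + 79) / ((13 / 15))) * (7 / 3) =2555 / 13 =196.54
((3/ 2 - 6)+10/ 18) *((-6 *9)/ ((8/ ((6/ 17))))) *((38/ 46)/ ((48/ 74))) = 149739/ 12512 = 11.97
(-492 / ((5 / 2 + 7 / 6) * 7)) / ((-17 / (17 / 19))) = 1.01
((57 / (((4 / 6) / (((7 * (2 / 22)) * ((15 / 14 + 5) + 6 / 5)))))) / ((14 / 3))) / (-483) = -87039 / 495880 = -0.18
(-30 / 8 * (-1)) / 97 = 15 / 388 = 0.04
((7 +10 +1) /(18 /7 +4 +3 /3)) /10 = 63 /265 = 0.24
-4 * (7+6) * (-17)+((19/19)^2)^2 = 885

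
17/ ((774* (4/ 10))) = 85/ 1548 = 0.05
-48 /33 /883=-16 /9713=-0.00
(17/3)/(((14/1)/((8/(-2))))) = -34/21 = -1.62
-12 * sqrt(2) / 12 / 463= -sqrt(2) / 463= -0.00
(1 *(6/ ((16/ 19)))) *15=855/ 8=106.88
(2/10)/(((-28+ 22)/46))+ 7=82/15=5.47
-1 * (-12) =12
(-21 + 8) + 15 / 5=-10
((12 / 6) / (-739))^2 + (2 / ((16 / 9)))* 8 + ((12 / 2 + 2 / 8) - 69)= -117415999 / 2184484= -53.75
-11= -11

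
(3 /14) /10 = 3 /140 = 0.02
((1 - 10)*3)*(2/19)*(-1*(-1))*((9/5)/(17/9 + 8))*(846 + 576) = -6219828/8455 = -735.64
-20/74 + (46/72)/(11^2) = -42709/161172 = -0.26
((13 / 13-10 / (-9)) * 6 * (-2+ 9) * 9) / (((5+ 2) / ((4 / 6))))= 76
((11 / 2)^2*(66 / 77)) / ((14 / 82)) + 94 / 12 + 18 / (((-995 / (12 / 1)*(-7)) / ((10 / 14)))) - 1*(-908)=31234096 / 29253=1067.72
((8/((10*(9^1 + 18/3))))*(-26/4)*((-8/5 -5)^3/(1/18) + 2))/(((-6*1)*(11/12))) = -33624032/103125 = -326.05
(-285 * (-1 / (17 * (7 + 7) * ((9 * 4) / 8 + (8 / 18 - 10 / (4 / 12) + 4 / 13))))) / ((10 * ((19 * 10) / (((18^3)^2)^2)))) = -101511953720146944 / 3445645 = -29460943805.92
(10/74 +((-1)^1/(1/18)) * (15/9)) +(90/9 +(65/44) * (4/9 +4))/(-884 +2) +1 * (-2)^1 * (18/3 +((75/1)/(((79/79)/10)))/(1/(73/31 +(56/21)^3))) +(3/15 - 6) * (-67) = -7919653998566/250384365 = -31629.99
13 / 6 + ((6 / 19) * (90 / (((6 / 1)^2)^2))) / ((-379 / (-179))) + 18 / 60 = 356741 / 144020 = 2.48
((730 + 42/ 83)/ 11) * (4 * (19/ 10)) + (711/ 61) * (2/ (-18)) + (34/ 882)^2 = 2478479208946/ 4923286515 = 503.42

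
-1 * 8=-8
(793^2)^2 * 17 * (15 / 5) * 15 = 302520064572765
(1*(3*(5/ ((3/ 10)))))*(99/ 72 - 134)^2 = 28143025/ 32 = 879469.53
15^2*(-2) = -450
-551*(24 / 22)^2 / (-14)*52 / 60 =171912 / 4235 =40.59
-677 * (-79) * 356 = 19039948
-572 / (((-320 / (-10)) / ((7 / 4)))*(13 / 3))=-231 / 32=-7.22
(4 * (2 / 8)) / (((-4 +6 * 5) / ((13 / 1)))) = 1 / 2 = 0.50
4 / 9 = 0.44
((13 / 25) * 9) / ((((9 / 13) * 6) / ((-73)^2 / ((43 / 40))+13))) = 36118511 / 6450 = 5599.77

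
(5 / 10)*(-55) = -55 / 2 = -27.50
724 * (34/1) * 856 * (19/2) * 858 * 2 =343504267392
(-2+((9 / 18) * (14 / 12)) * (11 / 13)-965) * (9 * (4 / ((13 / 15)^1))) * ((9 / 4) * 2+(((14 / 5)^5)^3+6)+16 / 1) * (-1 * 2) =16888249110137000897367 / 41259765625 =409315197367.58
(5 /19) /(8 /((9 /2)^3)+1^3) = 3645 /15067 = 0.24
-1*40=-40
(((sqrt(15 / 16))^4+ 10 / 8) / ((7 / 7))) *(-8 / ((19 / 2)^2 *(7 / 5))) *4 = -2725 / 5054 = -0.54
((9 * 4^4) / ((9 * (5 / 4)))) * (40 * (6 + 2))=65536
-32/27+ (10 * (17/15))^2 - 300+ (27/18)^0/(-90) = -46643/270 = -172.75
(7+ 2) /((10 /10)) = 9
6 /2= 3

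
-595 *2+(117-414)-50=-1537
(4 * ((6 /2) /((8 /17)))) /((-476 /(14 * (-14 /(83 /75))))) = 1575 /166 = 9.49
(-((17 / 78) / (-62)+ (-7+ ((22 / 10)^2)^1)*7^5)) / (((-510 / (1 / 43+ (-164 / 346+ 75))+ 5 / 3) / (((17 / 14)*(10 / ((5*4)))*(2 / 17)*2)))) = -608510730982019 / 607136325250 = -1002.26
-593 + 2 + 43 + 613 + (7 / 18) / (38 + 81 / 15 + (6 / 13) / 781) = 2578135625 / 39658158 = 65.01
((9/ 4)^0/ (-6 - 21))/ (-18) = 1/ 486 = 0.00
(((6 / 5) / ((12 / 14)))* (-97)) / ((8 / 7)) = -4753 / 40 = -118.82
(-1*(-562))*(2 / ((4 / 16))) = 4496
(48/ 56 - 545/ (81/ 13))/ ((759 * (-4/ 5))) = 0.14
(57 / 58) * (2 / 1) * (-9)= -513 / 29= -17.69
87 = 87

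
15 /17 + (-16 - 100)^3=-26535217 /17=-1560895.12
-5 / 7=-0.71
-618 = -618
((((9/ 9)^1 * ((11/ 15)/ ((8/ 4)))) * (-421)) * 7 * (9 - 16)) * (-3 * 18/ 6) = -680757/ 10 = -68075.70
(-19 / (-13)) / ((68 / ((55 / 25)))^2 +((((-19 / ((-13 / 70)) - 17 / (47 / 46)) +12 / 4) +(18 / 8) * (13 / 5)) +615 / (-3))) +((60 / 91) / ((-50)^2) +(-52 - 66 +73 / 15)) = -1607650898125574 / 14210482274625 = -113.13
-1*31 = -31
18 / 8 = 9 / 4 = 2.25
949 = 949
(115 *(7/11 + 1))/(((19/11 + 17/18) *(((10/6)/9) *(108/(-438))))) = -35478/23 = -1542.52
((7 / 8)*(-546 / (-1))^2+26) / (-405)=-104351 / 162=-644.14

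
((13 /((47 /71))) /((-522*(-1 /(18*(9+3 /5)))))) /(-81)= -14768 /184005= -0.08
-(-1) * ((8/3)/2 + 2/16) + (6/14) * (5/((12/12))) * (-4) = -1195/168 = -7.11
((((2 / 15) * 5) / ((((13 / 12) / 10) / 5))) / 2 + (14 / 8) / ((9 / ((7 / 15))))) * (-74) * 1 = -4019569 / 3510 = -1145.18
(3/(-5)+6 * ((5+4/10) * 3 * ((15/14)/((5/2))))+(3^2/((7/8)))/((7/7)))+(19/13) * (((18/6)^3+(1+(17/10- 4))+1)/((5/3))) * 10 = 129894/455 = 285.48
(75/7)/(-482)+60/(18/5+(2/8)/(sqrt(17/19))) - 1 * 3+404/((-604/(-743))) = 22806660489955/44656924522 - 6000 * sqrt(323)/87653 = 509.48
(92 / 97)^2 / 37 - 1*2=-687802 / 348133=-1.98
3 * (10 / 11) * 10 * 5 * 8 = 12000 / 11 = 1090.91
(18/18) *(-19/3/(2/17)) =-323/6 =-53.83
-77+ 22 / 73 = -76.70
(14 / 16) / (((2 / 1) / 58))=203 / 8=25.38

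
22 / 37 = 0.59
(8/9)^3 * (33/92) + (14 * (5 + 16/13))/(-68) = -2546627/2470338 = -1.03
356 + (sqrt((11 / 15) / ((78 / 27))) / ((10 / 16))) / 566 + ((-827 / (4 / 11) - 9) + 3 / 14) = -53957 / 28 + 2*sqrt(4290) / 91975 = -1927.03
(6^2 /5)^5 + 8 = 60491176 /3125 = 19357.18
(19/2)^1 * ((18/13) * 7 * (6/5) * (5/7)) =1026/13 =78.92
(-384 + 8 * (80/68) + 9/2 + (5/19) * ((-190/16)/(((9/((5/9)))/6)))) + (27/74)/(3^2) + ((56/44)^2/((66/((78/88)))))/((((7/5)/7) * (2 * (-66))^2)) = -357383443001945/962765454816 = -371.21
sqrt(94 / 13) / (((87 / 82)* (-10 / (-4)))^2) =0.38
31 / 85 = 0.36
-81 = -81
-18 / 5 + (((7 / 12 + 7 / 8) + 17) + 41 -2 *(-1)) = 6943 / 120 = 57.86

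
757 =757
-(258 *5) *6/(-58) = 3870/29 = 133.45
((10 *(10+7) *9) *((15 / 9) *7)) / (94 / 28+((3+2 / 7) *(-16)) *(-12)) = 249900 / 8879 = 28.15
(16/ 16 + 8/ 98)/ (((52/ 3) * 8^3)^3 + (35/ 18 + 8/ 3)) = 2862/ 1849464457277353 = 0.00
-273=-273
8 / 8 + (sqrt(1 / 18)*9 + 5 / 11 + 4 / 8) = 43 / 22 + 3*sqrt(2) / 2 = 4.08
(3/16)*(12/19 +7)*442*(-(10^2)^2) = -120168750/19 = -6324671.05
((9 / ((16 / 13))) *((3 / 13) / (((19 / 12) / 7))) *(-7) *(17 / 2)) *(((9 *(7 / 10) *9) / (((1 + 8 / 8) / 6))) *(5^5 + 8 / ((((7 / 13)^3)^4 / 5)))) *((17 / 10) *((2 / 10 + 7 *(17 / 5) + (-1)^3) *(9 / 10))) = -229653525270182952979557 / 1226749652800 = -187204883038.69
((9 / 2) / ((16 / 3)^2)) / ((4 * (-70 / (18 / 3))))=-243 / 71680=-0.00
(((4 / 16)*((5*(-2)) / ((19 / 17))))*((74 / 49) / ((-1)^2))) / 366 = -3145 / 340746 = -0.01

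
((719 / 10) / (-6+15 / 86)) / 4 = -30917 / 10020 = -3.09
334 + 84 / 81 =9046 / 27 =335.04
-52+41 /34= -1727 /34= -50.79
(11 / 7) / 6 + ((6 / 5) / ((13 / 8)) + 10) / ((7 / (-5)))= -4045 / 546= -7.41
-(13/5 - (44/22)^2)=7/5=1.40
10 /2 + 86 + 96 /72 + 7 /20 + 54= 8801 /60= 146.68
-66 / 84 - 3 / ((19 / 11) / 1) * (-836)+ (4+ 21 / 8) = 81639 / 56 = 1457.84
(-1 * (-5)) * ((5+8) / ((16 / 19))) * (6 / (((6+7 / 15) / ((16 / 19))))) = 5850 / 97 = 60.31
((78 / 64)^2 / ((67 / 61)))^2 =8608313961 / 4707057664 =1.83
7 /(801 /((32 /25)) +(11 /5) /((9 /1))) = 0.01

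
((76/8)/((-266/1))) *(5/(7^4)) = -5/67228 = -0.00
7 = 7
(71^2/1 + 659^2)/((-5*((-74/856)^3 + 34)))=-2649542601088/1025247275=-2584.30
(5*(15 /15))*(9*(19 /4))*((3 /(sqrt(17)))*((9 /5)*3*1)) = 13851*sqrt(17) /68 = 839.84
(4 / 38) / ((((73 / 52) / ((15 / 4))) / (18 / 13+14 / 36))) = 2075 / 4161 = 0.50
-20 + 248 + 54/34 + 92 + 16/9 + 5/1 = 50240/153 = 328.37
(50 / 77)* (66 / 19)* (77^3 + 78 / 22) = 1506570600 / 1463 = 1029781.68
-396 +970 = 574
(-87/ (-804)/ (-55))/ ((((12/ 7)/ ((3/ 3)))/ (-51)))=3451/ 58960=0.06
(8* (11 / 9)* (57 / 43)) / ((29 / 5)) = 8360 / 3741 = 2.23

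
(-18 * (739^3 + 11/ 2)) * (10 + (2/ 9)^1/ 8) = -291387232489/ 4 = -72846808122.25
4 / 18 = 2 / 9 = 0.22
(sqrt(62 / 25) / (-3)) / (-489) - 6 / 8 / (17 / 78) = -117 / 34+sqrt(62) / 7335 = -3.44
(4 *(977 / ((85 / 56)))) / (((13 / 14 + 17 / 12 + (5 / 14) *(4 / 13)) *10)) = 17070144 / 162775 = 104.87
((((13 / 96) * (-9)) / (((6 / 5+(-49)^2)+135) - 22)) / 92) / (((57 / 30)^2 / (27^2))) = -1184625 / 1113797632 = -0.00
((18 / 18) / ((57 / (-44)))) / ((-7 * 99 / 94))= 376 / 3591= 0.10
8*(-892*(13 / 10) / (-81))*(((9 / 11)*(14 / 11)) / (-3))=-649376 / 16335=-39.75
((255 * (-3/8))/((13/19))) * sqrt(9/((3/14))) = -14535 * sqrt(42)/104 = -905.75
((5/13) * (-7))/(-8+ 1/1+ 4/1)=35/39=0.90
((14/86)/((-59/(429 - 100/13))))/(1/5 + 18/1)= -27385/428753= -0.06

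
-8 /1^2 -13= -21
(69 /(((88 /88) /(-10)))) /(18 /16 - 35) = 5520 /271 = 20.37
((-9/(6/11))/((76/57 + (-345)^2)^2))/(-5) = 297/1275054122410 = 0.00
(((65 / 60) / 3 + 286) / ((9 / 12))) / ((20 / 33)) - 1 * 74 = 100079 / 180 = 555.99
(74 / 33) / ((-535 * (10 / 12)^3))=-5328 / 735625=-0.01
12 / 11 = 1.09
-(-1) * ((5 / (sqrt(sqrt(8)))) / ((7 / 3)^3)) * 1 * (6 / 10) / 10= 81 * 2^(1 / 4) / 6860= 0.01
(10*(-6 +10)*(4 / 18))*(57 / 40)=38 / 3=12.67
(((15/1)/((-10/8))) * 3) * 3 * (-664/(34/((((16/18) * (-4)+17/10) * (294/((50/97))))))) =-4743455976/2125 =-2232214.58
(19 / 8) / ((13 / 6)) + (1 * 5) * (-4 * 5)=-5143 / 52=-98.90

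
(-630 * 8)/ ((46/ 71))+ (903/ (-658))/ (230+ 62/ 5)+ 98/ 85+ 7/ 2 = -577201574841/ 74243080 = -7774.48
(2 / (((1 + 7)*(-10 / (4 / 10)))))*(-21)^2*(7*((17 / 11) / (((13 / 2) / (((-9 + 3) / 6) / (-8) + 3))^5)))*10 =-102498046875 / 8364488704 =-12.25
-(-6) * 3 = 18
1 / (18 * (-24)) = -1 / 432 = -0.00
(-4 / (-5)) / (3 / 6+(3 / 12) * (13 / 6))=96 / 125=0.77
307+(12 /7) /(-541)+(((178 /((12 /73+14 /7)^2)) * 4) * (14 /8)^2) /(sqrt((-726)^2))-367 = -8148634723693 /137270145936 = -59.36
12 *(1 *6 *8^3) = 36864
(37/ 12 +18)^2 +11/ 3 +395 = 121417/ 144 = 843.17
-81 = -81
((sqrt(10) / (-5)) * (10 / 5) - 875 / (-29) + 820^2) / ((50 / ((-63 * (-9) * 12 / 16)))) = 5719007.86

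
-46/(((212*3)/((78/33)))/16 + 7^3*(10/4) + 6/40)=-23920/454723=-0.05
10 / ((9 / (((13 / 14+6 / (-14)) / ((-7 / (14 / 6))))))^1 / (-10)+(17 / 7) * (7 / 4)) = 200 / 193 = 1.04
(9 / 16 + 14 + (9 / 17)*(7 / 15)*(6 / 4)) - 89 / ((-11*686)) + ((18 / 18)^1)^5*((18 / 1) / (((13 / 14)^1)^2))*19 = 356919958673 / 867186320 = 411.58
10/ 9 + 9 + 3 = 118/ 9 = 13.11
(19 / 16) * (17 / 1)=323 / 16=20.19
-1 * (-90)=90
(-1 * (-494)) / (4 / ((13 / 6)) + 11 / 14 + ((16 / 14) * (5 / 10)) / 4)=178.04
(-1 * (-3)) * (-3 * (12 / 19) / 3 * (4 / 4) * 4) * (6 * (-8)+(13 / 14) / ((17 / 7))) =116568 / 323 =360.89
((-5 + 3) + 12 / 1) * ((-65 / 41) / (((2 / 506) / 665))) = -109359250 / 41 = -2667298.78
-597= -597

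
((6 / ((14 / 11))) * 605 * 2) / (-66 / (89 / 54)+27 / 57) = -4501442 / 31227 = -144.15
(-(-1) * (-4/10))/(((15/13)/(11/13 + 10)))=-94/25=-3.76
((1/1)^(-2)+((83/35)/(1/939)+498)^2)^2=82716585993639055396/1500625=55121423402674.92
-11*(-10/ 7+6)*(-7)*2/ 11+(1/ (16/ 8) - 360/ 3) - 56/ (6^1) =-389/ 6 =-64.83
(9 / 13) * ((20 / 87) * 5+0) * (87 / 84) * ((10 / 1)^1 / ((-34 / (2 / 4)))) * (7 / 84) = -125 / 12376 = -0.01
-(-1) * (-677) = -677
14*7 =98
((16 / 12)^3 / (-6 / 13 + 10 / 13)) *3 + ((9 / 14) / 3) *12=1618 / 63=25.68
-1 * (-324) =324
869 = 869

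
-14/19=-0.74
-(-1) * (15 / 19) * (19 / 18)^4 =34295 / 34992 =0.98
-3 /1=-3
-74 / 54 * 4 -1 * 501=-13675 / 27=-506.48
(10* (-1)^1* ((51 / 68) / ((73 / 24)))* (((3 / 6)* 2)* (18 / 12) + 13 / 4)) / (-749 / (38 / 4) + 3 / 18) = 97470 / 654737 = 0.15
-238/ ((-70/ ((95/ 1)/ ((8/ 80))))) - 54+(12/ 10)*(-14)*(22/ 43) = 680992/ 215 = 3167.40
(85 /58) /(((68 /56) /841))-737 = 278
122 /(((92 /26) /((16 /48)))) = 793 /69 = 11.49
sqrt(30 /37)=sqrt(1110) /37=0.90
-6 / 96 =-0.06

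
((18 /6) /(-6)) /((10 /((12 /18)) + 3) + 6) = -1 /48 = -0.02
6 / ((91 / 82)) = 492 / 91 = 5.41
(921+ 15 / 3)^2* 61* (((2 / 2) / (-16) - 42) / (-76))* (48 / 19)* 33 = 871248565143 / 361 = 2413430928.37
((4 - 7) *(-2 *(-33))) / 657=-22 / 73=-0.30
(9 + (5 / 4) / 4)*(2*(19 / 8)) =2831 / 64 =44.23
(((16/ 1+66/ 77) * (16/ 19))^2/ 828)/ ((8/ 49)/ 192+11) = 7129088/ 322247733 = 0.02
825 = 825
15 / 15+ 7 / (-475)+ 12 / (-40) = 651 / 950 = 0.69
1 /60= 0.02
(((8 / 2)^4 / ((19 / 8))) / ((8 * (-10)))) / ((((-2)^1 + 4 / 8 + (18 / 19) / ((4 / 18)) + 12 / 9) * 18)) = -128 / 7005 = -0.02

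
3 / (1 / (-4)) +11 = -1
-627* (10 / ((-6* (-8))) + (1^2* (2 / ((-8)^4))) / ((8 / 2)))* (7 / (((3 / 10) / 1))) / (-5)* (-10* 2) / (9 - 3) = -37474745 / 18432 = -2033.14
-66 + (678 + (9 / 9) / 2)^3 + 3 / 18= 7496537299 / 24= 312355720.79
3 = 3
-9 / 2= -4.50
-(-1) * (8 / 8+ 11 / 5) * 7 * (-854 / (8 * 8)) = -2989 / 10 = -298.90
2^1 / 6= 1 / 3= 0.33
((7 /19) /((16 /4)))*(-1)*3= -21 /76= -0.28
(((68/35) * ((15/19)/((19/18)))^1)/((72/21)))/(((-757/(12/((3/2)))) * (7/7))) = -1224/273277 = -0.00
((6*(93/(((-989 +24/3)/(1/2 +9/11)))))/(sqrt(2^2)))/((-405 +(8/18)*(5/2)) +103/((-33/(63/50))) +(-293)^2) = -202275/46099787797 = -0.00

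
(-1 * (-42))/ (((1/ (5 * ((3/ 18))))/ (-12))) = -420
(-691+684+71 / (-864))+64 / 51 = -5.83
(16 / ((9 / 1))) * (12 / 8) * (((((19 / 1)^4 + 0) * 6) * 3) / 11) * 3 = 18766224 / 11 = 1706020.36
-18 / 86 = -9 / 43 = -0.21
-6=-6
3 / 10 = 0.30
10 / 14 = 5 / 7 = 0.71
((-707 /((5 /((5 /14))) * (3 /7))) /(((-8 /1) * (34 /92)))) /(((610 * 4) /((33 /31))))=178871 /10287040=0.02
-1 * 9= -9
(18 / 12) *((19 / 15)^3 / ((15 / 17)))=116603 / 33750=3.45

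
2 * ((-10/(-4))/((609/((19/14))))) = 95/8526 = 0.01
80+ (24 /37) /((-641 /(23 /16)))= 3794651 /47434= 80.00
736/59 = 12.47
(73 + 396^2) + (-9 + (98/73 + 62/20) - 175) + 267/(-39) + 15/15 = 156703.60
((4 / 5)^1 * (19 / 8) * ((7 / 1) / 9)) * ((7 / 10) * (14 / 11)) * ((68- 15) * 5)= 345401 / 990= 348.89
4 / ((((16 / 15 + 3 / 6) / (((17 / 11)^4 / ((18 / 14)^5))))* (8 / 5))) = 35093436175 / 13544403741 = 2.59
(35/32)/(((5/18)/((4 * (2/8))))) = 63/16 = 3.94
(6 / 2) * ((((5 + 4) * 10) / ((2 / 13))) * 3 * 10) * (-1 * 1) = -52650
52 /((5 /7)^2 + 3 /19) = 24206 /311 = 77.83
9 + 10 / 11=109 / 11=9.91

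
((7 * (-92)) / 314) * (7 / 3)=-2254 / 471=-4.79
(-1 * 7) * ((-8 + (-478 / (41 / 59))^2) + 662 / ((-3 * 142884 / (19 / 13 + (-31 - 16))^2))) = -3311920.17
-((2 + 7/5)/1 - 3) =-2/5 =-0.40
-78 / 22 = -39 / 11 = -3.55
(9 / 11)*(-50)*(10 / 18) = -250 / 11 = -22.73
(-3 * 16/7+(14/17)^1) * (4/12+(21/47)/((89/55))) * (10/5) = -10982528/1493331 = -7.35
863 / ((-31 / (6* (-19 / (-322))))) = -49191 / 4991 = -9.86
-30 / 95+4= 3.68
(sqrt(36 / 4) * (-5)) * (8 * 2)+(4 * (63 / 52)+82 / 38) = -57550 / 247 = -233.00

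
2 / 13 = 0.15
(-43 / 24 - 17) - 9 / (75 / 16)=-12427 / 600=-20.71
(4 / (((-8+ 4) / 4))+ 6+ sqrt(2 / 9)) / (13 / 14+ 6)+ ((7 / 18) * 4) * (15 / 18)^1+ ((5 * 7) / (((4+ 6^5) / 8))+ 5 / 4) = 14 * sqrt(2) / 291+ 11699575 / 4075164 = 2.94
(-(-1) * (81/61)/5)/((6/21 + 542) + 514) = 567/2255170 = 0.00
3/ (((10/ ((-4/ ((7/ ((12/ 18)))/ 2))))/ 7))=-8/ 5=-1.60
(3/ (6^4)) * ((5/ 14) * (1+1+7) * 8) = 5/ 84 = 0.06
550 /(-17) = -550 /17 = -32.35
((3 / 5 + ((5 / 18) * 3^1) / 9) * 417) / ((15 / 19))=493867 / 1350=365.83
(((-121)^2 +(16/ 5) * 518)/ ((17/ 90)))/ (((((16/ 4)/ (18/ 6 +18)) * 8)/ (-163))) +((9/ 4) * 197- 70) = -2510453327/ 272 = -9229607.82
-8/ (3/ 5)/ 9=-40/ 27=-1.48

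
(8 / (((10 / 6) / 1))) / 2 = 12 / 5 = 2.40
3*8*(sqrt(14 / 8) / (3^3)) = 4*sqrt(7) / 9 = 1.18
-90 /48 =-15 /8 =-1.88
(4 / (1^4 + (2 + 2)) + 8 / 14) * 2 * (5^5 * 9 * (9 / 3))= 1620000 / 7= 231428.57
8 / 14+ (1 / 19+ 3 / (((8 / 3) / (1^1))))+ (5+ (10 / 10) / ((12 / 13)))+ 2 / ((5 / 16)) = 227149 / 15960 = 14.23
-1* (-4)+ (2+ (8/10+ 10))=84/5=16.80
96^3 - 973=883763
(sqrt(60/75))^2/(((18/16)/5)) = 32/9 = 3.56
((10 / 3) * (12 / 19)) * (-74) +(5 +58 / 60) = -85399 / 570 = -149.82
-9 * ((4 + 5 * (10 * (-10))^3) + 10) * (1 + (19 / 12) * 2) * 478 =89624749050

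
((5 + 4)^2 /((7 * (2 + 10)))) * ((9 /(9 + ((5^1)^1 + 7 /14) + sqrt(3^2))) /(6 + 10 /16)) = 972 /12985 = 0.07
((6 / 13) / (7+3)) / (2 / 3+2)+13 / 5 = 1361 / 520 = 2.62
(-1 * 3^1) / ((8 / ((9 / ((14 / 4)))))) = -27 / 28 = -0.96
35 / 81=0.43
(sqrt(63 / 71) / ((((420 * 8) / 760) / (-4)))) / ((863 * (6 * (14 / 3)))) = -19 * sqrt(497) / 12009508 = -0.00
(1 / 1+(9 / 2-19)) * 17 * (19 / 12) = -2907 / 8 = -363.38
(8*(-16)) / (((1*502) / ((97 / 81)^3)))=-58411072 / 133391691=-0.44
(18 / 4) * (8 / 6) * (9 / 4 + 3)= 63 / 2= 31.50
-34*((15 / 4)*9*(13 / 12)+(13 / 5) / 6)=-150943 / 120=-1257.86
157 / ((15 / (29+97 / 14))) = 78971 / 210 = 376.05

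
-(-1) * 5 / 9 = 5 / 9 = 0.56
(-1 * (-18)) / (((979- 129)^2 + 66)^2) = 0.00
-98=-98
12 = 12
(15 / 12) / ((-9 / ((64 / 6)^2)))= -1280 / 81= -15.80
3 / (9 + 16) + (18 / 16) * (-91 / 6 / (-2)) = 6921 / 800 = 8.65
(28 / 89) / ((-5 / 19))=-532 / 445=-1.20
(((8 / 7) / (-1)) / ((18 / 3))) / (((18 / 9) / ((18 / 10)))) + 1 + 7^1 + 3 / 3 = 309 / 35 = 8.83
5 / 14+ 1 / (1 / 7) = 103 / 14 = 7.36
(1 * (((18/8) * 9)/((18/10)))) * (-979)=-44055/4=-11013.75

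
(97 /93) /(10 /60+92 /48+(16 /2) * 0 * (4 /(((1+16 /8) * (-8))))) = 388 /775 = 0.50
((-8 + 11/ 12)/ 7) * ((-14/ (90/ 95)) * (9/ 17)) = 95/ 12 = 7.92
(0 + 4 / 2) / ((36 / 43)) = 43 / 18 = 2.39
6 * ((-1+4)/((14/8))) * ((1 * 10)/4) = 180/7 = 25.71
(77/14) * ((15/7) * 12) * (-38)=-37620/7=-5374.29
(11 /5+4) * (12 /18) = 62 /15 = 4.13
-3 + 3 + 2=2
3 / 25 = 0.12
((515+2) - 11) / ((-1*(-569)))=506 / 569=0.89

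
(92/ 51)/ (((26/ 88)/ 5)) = 20240/ 663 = 30.53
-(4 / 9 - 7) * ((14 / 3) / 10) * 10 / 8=413 / 108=3.82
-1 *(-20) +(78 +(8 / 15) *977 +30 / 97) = 901192 / 1455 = 619.38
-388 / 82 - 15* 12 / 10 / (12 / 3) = -757 / 82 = -9.23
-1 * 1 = -1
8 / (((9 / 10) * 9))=80 / 81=0.99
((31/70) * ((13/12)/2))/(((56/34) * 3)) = 6851/141120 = 0.05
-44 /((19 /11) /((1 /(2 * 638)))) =-11 /551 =-0.02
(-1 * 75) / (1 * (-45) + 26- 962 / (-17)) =-425 / 213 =-2.00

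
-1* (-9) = 9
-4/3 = -1.33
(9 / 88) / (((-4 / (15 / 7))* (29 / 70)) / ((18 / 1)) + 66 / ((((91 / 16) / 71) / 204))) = 552825 / 908528945368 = 0.00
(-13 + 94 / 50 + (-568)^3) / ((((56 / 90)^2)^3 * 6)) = -253611455057645625 / 481890304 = -526284619.04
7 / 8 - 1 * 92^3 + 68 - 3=-6228977 / 8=-778622.12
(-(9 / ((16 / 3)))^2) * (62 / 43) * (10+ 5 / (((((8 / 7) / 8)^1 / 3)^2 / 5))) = -249379965 / 5504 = -45308.86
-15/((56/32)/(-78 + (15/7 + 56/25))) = 154596/245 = 631.00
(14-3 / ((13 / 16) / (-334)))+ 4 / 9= 145978 / 117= 1247.68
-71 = -71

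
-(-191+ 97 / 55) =189.24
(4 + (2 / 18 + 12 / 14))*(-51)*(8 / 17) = -2504 / 21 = -119.24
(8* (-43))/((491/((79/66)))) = -0.84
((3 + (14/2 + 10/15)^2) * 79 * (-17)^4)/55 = 3668576404/495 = 7411265.46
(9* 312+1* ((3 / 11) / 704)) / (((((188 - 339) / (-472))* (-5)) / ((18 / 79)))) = -2309335461 / 5773636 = -399.98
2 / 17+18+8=444 / 17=26.12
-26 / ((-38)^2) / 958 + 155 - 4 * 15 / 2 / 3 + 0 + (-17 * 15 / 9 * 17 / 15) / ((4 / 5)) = 163192277 / 1556271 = 104.86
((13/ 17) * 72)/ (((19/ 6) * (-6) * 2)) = -1.45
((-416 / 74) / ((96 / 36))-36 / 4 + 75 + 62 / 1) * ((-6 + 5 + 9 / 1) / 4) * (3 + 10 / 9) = 9316 / 9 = 1035.11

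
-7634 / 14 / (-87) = 3817 / 609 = 6.27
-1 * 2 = -2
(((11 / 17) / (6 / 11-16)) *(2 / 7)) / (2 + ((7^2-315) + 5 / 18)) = 2178 / 48015905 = 0.00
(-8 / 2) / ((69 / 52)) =-208 / 69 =-3.01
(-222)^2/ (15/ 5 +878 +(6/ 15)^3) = 684500/ 12237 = 55.94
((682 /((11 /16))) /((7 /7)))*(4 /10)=1984 /5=396.80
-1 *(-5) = 5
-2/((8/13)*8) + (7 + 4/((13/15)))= 4663/416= 11.21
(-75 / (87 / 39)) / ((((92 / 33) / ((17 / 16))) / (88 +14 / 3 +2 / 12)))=-101555025 / 85376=-1189.50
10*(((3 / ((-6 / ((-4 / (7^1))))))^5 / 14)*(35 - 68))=-5280 / 117649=-0.04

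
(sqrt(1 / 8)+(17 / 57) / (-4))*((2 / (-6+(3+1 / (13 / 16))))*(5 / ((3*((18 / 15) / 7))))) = 38675 / 47196 - 2275*sqrt(2) / 828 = -3.07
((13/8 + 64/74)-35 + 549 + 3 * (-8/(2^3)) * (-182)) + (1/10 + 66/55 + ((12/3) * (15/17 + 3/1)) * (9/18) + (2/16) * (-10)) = 26928863/25160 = 1070.30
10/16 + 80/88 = 135/88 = 1.53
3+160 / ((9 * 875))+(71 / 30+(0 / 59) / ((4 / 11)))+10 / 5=23269 / 3150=7.39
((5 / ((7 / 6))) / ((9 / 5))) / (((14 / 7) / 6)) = 50 / 7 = 7.14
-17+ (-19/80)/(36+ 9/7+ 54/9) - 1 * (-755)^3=10432141117787/24240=430368857.99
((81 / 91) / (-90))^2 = 81 / 828100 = 0.00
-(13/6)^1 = -13/6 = -2.17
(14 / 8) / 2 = 7 / 8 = 0.88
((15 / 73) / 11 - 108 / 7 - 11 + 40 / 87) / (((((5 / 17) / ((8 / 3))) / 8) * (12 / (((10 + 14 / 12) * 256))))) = -5920466161664 / 13203729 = -448393.49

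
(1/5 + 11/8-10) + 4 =-177/40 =-4.42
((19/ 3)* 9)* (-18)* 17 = -17442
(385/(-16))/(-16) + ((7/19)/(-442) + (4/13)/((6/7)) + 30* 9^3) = 70533080629/3224832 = 21871.86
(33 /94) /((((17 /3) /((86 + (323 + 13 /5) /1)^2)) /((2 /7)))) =59900148 /19975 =2998.76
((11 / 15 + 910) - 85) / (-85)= -12386 / 1275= -9.71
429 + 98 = 527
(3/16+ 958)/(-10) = -15331/160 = -95.82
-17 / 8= -2.12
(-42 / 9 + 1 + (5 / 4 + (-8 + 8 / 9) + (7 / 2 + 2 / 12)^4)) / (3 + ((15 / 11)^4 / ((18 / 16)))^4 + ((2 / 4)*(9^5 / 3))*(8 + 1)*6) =2549153163641392775797 / 7913314071487662903876816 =0.00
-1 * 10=-10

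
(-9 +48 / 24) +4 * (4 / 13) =-75 / 13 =-5.77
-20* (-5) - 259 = -159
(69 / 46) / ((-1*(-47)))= 3 / 94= 0.03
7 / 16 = 0.44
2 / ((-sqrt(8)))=-0.71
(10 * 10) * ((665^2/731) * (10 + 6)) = 707560000/731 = 967934.34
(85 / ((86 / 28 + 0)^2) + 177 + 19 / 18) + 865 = 35014855 / 33282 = 1052.07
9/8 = 1.12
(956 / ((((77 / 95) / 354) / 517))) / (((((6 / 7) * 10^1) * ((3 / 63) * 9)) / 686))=120935421572 / 3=40311807190.67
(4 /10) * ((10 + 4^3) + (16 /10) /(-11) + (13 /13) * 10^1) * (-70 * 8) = -1033088 /55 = -18783.42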